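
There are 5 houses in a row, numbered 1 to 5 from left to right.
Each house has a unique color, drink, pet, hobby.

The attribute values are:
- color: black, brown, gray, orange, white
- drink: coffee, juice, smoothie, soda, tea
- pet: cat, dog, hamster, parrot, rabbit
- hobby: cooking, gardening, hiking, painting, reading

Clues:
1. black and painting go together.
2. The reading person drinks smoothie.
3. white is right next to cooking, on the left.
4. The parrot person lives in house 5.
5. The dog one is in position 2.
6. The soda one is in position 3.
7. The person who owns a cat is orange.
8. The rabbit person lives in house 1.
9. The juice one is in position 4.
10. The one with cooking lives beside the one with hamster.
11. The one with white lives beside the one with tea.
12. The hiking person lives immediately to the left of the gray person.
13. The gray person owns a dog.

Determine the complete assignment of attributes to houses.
Solution:

House | Color | Drink | Pet | Hobby
-----------------------------------
  1   | white | coffee | rabbit | hiking
  2   | gray | tea | dog | cooking
  3   | black | soda | hamster | painting
  4   | orange | juice | cat | gardening
  5   | brown | smoothie | parrot | reading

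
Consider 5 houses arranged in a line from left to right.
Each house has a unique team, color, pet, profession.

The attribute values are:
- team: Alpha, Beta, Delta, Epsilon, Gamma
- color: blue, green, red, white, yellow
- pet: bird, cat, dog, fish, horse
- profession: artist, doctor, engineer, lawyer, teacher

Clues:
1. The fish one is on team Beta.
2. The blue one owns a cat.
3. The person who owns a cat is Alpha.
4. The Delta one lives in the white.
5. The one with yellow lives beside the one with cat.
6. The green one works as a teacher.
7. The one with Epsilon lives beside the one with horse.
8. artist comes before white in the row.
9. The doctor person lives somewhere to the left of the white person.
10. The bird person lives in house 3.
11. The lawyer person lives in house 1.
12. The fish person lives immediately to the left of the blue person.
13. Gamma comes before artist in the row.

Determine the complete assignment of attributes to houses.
Solution:

House | Team | Color | Pet | Profession
---------------------------------------
  1   | Beta | yellow | fish | lawyer
  2   | Alpha | blue | cat | doctor
  3   | Gamma | green | bird | teacher
  4   | Epsilon | red | dog | artist
  5   | Delta | white | horse | engineer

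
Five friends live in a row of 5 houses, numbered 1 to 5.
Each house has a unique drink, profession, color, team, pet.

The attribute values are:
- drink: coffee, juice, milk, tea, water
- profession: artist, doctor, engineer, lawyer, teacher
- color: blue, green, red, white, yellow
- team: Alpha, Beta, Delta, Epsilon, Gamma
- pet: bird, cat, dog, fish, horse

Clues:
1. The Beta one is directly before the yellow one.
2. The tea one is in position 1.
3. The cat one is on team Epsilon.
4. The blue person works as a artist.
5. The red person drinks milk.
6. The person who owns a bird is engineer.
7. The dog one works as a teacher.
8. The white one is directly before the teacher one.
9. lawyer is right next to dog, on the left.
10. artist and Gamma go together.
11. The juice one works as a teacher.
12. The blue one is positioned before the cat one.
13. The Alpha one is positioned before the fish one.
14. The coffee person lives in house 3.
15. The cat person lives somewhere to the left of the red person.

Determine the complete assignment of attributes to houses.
Solution:

House | Drink | Profession | Color | Team | Pet
-----------------------------------------------
  1   | tea | lawyer | white | Beta | horse
  2   | juice | teacher | yellow | Alpha | dog
  3   | coffee | artist | blue | Gamma | fish
  4   | water | doctor | green | Epsilon | cat
  5   | milk | engineer | red | Delta | bird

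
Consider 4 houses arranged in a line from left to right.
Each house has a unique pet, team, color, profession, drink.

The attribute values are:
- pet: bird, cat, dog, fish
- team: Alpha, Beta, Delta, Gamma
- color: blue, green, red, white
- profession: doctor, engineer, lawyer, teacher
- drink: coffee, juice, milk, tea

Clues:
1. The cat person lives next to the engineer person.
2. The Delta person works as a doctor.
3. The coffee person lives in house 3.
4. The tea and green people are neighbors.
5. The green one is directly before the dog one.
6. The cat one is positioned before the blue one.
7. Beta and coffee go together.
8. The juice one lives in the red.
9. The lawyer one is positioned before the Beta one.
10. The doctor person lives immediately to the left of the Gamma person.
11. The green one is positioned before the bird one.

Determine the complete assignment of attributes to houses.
Solution:

House | Pet | Team | Color | Profession | Drink
-----------------------------------------------
  1   | fish | Delta | white | doctor | tea
  2   | cat | Gamma | green | lawyer | milk
  3   | dog | Beta | blue | engineer | coffee
  4   | bird | Alpha | red | teacher | juice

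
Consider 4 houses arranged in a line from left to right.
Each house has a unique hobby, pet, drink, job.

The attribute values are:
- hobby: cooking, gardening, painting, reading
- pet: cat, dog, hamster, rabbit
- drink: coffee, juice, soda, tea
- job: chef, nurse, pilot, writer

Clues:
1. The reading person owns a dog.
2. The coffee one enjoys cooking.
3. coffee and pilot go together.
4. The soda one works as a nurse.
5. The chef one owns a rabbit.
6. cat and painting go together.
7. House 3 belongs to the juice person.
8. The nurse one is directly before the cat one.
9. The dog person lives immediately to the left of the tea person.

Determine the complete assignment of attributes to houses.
Solution:

House | Hobby | Pet | Drink | Job
---------------------------------
  1   | reading | dog | soda | nurse
  2   | painting | cat | tea | writer
  3   | gardening | rabbit | juice | chef
  4   | cooking | hamster | coffee | pilot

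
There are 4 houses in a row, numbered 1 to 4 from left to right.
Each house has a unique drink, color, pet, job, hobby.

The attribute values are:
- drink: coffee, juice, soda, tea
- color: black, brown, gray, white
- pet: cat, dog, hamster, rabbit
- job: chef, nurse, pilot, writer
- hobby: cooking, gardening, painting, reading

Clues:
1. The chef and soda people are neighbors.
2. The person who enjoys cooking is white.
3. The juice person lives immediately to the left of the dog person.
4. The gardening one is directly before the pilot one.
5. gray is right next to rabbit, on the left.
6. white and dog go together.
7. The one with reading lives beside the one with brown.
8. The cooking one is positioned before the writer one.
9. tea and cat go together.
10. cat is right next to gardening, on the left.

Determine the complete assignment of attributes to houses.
Solution:

House | Drink | Color | Pet | Job | Hobby
-----------------------------------------
  1   | tea | gray | cat | nurse | reading
  2   | juice | brown | rabbit | chef | gardening
  3   | soda | white | dog | pilot | cooking
  4   | coffee | black | hamster | writer | painting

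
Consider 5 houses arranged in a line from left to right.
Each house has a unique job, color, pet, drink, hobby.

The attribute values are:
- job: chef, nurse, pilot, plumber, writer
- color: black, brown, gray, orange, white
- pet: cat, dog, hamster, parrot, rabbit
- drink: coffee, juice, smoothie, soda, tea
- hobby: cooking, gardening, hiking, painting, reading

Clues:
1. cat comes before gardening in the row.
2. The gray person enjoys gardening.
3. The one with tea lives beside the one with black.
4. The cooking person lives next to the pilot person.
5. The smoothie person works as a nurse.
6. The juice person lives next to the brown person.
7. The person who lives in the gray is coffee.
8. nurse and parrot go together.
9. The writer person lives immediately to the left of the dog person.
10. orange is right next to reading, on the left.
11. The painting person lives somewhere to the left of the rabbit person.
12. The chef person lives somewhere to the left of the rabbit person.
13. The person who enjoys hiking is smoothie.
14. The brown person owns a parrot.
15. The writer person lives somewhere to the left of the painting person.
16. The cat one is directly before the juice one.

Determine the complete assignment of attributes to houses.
Solution:

House | Job | Color | Pet | Drink | Hobby
-----------------------------------------
  1   | writer | orange | cat | tea | cooking
  2   | pilot | black | dog | juice | reading
  3   | nurse | brown | parrot | smoothie | hiking
  4   | chef | white | hamster | soda | painting
  5   | plumber | gray | rabbit | coffee | gardening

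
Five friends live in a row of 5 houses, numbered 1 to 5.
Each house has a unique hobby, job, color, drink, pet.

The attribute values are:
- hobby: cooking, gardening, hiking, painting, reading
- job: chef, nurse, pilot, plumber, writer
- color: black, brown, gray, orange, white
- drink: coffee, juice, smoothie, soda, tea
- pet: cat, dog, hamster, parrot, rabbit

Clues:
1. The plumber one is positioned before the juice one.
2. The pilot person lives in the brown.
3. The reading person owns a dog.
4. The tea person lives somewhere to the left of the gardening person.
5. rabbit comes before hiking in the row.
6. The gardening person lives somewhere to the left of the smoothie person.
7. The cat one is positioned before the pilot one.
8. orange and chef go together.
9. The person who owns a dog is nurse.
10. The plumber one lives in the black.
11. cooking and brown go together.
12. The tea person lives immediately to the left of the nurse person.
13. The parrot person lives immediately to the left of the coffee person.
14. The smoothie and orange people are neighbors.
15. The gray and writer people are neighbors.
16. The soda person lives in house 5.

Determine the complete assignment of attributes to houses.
Solution:

House | Hobby | Job | Color | Drink | Pet
-----------------------------------------
  1   | painting | plumber | black | tea | parrot
  2   | reading | nurse | gray | coffee | dog
  3   | gardening | writer | white | juice | cat
  4   | cooking | pilot | brown | smoothie | rabbit
  5   | hiking | chef | orange | soda | hamster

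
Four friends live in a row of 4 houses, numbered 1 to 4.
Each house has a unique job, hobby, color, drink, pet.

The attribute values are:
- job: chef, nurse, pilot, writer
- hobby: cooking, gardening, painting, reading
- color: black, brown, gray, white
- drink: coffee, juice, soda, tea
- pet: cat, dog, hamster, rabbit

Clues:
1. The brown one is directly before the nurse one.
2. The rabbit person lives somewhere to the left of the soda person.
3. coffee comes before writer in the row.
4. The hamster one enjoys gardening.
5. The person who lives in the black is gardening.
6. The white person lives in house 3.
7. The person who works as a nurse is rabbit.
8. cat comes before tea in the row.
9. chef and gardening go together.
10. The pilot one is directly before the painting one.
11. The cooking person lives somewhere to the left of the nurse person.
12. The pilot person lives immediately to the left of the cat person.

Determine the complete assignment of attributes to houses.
Solution:

House | Job | Hobby | Color | Drink | Pet
-----------------------------------------
  1   | pilot | cooking | gray | coffee | dog
  2   | writer | painting | brown | juice | cat
  3   | nurse | reading | white | tea | rabbit
  4   | chef | gardening | black | soda | hamster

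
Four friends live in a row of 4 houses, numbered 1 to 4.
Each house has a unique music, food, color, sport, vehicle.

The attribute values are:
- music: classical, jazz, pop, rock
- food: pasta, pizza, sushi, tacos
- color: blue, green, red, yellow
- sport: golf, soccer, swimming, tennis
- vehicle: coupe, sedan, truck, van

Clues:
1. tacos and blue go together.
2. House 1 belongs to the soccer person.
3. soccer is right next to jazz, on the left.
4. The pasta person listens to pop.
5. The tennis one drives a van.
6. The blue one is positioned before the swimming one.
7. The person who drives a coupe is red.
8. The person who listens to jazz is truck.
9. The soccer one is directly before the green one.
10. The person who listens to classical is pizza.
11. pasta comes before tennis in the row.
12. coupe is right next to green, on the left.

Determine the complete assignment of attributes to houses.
Solution:

House | Music | Food | Color | Sport | Vehicle
----------------------------------------------
  1   | pop | pasta | red | soccer | coupe
  2   | jazz | sushi | green | golf | truck
  3   | rock | tacos | blue | tennis | van
  4   | classical | pizza | yellow | swimming | sedan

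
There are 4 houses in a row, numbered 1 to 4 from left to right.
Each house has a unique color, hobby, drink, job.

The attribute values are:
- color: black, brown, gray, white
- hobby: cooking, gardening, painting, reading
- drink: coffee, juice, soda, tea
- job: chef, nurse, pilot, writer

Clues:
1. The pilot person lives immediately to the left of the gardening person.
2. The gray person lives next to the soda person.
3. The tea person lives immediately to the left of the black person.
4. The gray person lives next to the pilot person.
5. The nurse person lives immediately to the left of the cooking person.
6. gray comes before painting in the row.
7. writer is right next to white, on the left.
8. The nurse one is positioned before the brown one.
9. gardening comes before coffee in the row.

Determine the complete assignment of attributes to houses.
Solution:

House | Color | Hobby | Drink | Job
-----------------------------------
  1   | gray | reading | tea | nurse
  2   | black | cooking | soda | pilot
  3   | brown | gardening | juice | writer
  4   | white | painting | coffee | chef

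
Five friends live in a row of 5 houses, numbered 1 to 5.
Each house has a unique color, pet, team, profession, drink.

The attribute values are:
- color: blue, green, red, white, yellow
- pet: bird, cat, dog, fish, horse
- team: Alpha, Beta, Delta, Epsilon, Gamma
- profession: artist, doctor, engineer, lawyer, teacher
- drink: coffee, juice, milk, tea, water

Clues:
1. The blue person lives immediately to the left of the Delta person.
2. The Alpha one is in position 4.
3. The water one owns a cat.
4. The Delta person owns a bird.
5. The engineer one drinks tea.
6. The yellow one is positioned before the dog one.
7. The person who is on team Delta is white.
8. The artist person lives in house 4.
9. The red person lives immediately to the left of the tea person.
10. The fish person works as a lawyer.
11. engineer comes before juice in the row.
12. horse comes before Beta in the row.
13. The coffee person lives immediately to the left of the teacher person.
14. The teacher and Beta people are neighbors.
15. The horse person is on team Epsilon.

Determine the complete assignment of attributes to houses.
Solution:

House | Color | Pet | Team | Profession | Drink
-----------------------------------------------
  1   | yellow | fish | Gamma | lawyer | coffee
  2   | red | horse | Epsilon | teacher | milk
  3   | green | dog | Beta | engineer | tea
  4   | blue | cat | Alpha | artist | water
  5   | white | bird | Delta | doctor | juice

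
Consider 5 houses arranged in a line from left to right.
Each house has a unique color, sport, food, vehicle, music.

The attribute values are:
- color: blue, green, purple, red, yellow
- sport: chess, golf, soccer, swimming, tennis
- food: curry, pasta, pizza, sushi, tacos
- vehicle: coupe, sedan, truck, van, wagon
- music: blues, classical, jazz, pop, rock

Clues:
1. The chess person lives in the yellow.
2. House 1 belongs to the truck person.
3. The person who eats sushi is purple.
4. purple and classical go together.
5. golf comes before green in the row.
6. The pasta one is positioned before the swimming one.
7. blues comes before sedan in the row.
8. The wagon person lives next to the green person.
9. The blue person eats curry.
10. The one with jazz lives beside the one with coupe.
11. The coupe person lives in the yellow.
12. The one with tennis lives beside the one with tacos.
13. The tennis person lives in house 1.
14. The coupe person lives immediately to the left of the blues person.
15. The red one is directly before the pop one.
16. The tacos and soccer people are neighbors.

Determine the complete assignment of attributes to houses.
Solution:

House | Color | Sport | Food | Vehicle | Music
----------------------------------------------
  1   | red | tennis | pasta | truck | jazz
  2   | yellow | chess | tacos | coupe | pop
  3   | blue | soccer | curry | van | blues
  4   | purple | golf | sushi | wagon | classical
  5   | green | swimming | pizza | sedan | rock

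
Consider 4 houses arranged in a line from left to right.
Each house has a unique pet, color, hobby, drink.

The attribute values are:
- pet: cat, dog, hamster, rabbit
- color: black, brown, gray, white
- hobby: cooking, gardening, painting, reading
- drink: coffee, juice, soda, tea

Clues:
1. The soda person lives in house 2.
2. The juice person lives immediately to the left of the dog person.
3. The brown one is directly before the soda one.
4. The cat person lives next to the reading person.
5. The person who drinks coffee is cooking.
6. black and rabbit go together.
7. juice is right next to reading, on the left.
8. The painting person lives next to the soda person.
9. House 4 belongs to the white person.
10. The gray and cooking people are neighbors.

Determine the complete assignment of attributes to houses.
Solution:

House | Pet | Color | Hobby | Drink
-----------------------------------
  1   | cat | brown | painting | juice
  2   | dog | gray | reading | soda
  3   | rabbit | black | cooking | coffee
  4   | hamster | white | gardening | tea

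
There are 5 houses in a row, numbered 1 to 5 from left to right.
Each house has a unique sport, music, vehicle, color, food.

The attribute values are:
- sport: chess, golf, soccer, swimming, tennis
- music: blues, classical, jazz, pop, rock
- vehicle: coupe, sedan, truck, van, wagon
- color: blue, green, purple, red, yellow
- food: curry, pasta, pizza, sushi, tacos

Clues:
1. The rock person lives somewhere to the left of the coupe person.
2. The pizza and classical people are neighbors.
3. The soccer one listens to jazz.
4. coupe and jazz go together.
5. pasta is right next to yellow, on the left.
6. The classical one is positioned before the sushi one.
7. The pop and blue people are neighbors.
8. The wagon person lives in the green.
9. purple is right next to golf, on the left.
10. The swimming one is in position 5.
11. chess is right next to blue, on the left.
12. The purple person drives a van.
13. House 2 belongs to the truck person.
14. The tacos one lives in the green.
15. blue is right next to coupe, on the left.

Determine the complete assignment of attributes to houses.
Solution:

House | Sport | Music | Vehicle | Color | Food
----------------------------------------------
  1   | chess | pop | van | purple | curry
  2   | golf | rock | truck | blue | pasta
  3   | soccer | jazz | coupe | yellow | pizza
  4   | tennis | classical | wagon | green | tacos
  5   | swimming | blues | sedan | red | sushi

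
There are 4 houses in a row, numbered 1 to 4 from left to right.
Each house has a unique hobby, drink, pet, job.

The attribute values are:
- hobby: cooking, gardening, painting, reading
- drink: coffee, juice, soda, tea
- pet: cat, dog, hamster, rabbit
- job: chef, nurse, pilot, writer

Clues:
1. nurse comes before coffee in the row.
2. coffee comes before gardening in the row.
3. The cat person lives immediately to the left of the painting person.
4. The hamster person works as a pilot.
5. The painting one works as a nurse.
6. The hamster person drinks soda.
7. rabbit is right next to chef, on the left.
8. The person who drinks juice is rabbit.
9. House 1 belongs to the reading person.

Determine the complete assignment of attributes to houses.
Solution:

House | Hobby | Drink | Pet | Job
---------------------------------
  1   | reading | tea | cat | writer
  2   | painting | juice | rabbit | nurse
  3   | cooking | coffee | dog | chef
  4   | gardening | soda | hamster | pilot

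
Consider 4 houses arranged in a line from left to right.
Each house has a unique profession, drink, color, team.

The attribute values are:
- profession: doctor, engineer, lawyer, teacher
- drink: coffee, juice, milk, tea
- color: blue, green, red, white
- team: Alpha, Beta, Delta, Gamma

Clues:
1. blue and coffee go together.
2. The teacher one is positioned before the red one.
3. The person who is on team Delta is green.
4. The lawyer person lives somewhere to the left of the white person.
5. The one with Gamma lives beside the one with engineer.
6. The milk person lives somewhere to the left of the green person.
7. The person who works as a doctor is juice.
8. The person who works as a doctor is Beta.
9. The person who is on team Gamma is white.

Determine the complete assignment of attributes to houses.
Solution:

House | Profession | Drink | Color | Team
-----------------------------------------
  1   | lawyer | coffee | blue | Alpha
  2   | teacher | milk | white | Gamma
  3   | engineer | tea | green | Delta
  4   | doctor | juice | red | Beta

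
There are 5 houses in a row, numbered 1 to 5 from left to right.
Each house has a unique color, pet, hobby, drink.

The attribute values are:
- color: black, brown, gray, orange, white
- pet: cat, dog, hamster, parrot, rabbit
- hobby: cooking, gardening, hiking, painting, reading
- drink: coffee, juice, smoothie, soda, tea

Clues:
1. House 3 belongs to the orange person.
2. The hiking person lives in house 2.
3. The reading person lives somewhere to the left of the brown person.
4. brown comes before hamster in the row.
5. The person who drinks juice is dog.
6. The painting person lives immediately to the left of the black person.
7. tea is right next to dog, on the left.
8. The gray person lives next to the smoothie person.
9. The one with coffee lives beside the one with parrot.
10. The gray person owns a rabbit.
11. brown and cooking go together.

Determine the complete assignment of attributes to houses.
Solution:

House | Color | Pet | Hobby | Drink
-----------------------------------
  1   | gray | rabbit | painting | coffee
  2   | black | parrot | hiking | smoothie
  3   | orange | cat | reading | tea
  4   | brown | dog | cooking | juice
  5   | white | hamster | gardening | soda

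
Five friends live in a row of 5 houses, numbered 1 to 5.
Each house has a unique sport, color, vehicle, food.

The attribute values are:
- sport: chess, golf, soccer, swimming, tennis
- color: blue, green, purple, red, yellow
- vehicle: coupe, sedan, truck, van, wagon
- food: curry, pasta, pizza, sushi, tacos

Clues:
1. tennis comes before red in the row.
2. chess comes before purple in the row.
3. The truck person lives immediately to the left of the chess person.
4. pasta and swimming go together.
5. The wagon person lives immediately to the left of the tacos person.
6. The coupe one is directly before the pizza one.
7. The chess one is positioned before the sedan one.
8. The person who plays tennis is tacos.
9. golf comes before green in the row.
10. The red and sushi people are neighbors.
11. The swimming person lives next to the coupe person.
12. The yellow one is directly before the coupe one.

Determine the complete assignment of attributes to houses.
Solution:

House | Sport | Color | Vehicle | Food
--------------------------------------
  1   | swimming | yellow | wagon | pasta
  2   | tennis | blue | coupe | tacos
  3   | golf | red | truck | pizza
  4   | chess | green | van | sushi
  5   | soccer | purple | sedan | curry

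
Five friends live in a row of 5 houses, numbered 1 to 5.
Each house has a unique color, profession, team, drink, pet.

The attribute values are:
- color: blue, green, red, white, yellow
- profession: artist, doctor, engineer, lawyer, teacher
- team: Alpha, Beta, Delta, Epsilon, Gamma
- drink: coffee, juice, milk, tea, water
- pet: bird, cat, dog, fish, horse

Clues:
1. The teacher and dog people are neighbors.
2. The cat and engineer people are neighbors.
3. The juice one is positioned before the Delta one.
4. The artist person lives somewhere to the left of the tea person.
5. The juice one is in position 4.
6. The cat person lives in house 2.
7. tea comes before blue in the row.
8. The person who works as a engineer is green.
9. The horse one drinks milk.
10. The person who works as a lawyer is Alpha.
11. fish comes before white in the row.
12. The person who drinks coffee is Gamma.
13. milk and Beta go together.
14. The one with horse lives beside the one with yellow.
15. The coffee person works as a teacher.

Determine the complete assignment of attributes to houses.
Solution:

House | Color | Profession | Team | Drink | Pet
-----------------------------------------------
  1   | red | artist | Beta | milk | horse
  2   | yellow | teacher | Gamma | coffee | cat
  3   | green | engineer | Epsilon | tea | dog
  4   | blue | lawyer | Alpha | juice | fish
  5   | white | doctor | Delta | water | bird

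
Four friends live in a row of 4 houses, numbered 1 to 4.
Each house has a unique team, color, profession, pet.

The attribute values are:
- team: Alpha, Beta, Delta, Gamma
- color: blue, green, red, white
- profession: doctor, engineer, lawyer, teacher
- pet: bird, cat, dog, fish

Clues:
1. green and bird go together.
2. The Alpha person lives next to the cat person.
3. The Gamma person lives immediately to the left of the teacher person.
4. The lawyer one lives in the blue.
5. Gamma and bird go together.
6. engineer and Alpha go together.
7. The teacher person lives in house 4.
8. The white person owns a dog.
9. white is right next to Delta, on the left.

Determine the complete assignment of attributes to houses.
Solution:

House | Team | Color | Profession | Pet
---------------------------------------
  1   | Alpha | white | engineer | dog
  2   | Delta | blue | lawyer | cat
  3   | Gamma | green | doctor | bird
  4   | Beta | red | teacher | fish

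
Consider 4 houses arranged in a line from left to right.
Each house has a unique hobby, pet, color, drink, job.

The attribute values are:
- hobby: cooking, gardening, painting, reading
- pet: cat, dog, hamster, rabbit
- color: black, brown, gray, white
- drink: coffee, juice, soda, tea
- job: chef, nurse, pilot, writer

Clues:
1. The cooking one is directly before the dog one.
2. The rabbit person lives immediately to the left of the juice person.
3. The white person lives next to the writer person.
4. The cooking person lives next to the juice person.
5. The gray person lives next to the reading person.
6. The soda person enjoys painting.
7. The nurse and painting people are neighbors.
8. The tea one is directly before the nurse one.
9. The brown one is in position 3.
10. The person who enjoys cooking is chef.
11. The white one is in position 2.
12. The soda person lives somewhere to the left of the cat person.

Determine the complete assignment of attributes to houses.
Solution:

House | Hobby | Pet | Color | Drink | Job
-----------------------------------------
  1   | cooking | rabbit | gray | tea | chef
  2   | reading | dog | white | juice | nurse
  3   | painting | hamster | brown | soda | writer
  4   | gardening | cat | black | coffee | pilot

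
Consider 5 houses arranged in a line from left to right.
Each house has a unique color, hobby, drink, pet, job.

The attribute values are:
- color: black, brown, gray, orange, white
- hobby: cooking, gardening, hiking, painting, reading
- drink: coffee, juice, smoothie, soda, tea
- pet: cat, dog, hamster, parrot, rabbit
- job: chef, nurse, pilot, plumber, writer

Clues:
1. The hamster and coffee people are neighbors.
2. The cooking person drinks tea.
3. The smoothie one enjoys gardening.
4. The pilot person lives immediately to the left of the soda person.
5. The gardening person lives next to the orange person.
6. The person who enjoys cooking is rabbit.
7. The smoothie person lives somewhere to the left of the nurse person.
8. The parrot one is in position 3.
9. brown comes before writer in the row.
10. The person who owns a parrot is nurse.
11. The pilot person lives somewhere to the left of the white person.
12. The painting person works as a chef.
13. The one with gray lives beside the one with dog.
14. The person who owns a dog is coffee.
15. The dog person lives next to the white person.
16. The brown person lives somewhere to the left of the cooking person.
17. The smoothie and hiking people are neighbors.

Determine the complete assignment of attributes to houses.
Solution:

House | Color | Hobby | Drink | Pet | Job
-----------------------------------------
  1   | gray | gardening | smoothie | hamster | plumber
  2   | orange | hiking | coffee | dog | pilot
  3   | white | reading | soda | parrot | nurse
  4   | brown | painting | juice | cat | chef
  5   | black | cooking | tea | rabbit | writer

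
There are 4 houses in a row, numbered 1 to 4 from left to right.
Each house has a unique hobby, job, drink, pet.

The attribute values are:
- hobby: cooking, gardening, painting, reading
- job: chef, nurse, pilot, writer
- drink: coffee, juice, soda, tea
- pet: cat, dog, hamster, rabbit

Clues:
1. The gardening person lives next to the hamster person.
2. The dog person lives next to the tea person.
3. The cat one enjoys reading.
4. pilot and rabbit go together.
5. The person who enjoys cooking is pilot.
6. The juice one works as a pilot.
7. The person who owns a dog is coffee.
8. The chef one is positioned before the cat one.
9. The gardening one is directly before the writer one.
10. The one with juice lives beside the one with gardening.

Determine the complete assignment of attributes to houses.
Solution:

House | Hobby | Job | Drink | Pet
---------------------------------
  1   | cooking | pilot | juice | rabbit
  2   | gardening | chef | coffee | dog
  3   | painting | writer | tea | hamster
  4   | reading | nurse | soda | cat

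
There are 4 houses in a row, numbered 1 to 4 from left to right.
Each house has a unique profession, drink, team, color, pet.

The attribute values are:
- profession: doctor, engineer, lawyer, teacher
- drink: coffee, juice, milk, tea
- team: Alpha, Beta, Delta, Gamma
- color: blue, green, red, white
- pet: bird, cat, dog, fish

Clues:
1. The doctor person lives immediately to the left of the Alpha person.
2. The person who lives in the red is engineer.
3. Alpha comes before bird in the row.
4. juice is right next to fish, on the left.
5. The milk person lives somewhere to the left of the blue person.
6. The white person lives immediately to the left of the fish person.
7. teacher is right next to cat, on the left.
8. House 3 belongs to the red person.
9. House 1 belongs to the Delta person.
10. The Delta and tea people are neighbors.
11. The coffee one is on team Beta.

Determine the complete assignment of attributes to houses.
Solution:

House | Profession | Drink | Team | Color | Pet
-----------------------------------------------
  1   | doctor | juice | Delta | white | dog
  2   | teacher | tea | Alpha | green | fish
  3   | engineer | milk | Gamma | red | cat
  4   | lawyer | coffee | Beta | blue | bird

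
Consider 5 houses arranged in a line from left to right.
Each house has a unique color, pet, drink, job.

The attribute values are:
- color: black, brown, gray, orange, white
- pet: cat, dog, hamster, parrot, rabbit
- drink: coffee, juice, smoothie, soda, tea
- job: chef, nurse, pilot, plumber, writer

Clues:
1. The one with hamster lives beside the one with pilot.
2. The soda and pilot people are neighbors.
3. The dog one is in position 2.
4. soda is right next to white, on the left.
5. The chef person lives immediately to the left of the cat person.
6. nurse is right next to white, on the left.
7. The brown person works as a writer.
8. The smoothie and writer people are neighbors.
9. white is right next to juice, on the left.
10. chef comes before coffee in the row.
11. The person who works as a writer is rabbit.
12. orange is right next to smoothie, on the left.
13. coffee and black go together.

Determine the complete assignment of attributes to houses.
Solution:

House | Color | Pet | Drink | Job
---------------------------------
  1   | orange | hamster | soda | nurse
  2   | white | dog | smoothie | pilot
  3   | brown | rabbit | juice | writer
  4   | gray | parrot | tea | chef
  5   | black | cat | coffee | plumber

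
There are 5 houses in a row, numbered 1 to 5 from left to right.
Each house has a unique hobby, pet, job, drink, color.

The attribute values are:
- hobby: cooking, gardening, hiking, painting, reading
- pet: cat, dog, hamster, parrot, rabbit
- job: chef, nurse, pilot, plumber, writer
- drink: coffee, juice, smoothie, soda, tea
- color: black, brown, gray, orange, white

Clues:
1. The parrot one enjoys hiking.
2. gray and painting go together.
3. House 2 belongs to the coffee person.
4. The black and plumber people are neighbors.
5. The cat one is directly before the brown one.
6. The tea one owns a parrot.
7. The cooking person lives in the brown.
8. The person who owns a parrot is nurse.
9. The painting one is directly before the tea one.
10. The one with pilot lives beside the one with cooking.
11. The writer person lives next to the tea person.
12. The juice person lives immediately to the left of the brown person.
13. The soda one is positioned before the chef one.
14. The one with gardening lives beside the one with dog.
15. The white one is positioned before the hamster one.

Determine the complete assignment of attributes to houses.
Solution:

House | Hobby | Pet | Job | Drink | Color
-----------------------------------------
  1   | gardening | cat | pilot | juice | black
  2   | cooking | dog | plumber | coffee | brown
  3   | painting | rabbit | writer | soda | gray
  4   | hiking | parrot | nurse | tea | white
  5   | reading | hamster | chef | smoothie | orange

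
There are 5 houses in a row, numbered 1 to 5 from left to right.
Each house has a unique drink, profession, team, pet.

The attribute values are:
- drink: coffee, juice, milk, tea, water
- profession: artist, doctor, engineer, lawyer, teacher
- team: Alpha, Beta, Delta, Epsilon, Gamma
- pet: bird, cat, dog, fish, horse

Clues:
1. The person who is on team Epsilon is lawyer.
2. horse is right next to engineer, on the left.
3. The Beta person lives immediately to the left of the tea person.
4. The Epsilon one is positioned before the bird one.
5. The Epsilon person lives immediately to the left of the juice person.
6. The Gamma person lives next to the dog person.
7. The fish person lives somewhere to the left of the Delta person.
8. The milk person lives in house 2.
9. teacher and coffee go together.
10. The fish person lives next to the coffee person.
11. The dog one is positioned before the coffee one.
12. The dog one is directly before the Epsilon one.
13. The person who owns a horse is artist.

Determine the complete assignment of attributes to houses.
Solution:

House | Drink | Profession | Team | Pet
---------------------------------------
  1   | water | artist | Gamma | horse
  2   | milk | engineer | Beta | dog
  3   | tea | lawyer | Epsilon | cat
  4   | juice | doctor | Alpha | fish
  5   | coffee | teacher | Delta | bird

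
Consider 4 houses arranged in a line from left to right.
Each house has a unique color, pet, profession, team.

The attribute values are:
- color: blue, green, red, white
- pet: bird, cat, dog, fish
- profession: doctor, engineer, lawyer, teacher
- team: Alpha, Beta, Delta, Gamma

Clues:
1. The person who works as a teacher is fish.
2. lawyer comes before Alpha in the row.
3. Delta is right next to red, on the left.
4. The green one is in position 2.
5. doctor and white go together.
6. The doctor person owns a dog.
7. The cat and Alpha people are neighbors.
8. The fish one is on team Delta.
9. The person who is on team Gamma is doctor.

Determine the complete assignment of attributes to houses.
Solution:

House | Color | Pet | Profession | Team
---------------------------------------
  1   | white | dog | doctor | Gamma
  2   | green | fish | teacher | Delta
  3   | red | cat | lawyer | Beta
  4   | blue | bird | engineer | Alpha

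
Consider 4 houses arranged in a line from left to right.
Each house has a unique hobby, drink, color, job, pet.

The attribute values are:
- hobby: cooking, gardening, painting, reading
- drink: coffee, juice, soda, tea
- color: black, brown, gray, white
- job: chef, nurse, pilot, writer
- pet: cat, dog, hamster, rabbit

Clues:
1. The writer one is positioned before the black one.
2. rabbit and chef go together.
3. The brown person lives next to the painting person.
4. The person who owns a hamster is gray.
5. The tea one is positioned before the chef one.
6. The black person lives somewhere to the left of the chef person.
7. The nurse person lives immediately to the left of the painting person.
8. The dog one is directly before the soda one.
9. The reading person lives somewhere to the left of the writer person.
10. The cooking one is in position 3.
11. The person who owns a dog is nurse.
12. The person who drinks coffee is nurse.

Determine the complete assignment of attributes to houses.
Solution:

House | Hobby | Drink | Color | Job | Pet
-----------------------------------------
  1   | reading | coffee | brown | nurse | dog
  2   | painting | soda | gray | writer | hamster
  3   | cooking | tea | black | pilot | cat
  4   | gardening | juice | white | chef | rabbit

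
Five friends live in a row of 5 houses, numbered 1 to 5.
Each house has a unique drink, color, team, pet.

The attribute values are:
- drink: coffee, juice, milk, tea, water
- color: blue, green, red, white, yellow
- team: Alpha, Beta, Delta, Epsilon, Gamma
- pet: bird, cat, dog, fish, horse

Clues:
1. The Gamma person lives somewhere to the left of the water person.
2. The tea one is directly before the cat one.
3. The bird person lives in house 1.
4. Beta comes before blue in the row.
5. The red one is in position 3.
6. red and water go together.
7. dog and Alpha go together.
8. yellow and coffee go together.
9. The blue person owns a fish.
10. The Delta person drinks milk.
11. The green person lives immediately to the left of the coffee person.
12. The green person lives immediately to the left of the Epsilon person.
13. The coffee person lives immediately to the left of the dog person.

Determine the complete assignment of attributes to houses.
Solution:

House | Drink | Color | Team | Pet
----------------------------------
  1   | tea | green | Gamma | bird
  2   | coffee | yellow | Epsilon | cat
  3   | water | red | Alpha | dog
  4   | juice | white | Beta | horse
  5   | milk | blue | Delta | fish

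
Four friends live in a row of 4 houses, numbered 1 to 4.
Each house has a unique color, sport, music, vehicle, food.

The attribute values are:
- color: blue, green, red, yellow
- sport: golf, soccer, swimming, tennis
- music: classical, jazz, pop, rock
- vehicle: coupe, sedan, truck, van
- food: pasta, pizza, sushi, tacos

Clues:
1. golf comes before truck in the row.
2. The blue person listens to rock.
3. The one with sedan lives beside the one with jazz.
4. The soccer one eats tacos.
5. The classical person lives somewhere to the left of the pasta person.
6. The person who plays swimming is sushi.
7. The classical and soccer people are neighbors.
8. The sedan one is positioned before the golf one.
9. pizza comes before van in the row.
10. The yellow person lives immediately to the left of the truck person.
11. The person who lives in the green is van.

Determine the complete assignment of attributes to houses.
Solution:

House | Color | Sport | Music | Vehicle | Food
----------------------------------------------
  1   | red | tennis | classical | sedan | pizza
  2   | green | soccer | jazz | van | tacos
  3   | yellow | golf | pop | coupe | pasta
  4   | blue | swimming | rock | truck | sushi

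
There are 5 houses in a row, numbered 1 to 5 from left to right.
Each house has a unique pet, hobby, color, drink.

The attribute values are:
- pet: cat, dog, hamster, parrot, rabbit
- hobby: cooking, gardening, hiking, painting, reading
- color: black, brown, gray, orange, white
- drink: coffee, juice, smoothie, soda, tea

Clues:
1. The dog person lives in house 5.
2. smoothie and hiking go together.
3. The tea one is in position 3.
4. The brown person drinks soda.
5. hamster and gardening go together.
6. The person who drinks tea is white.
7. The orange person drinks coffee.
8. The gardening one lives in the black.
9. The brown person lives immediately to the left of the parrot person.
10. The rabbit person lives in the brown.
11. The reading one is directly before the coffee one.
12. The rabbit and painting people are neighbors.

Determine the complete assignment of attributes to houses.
Solution:

House | Pet | Hobby | Color | Drink
-----------------------------------
  1   | rabbit | reading | brown | soda
  2   | parrot | painting | orange | coffee
  3   | cat | cooking | white | tea
  4   | hamster | gardening | black | juice
  5   | dog | hiking | gray | smoothie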